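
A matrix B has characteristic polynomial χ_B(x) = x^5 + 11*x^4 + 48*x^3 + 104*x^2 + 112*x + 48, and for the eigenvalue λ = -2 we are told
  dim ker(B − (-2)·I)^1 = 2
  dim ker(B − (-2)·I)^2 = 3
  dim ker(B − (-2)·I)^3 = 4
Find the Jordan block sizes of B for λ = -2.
Block sizes for λ = -2: [3, 1]

From the dimensions of kernels of powers, the number of Jordan blocks of size at least j is d_j − d_{j−1} where d_j = dim ker(N^j) (with d_0 = 0). Computing the differences gives [2, 1, 1].
The number of blocks of size exactly k is (#blocks of size ≥ k) − (#blocks of size ≥ k + 1), so the partition is: 1 block(s) of size 1, 1 block(s) of size 3.
In nonincreasing order the block sizes are [3, 1].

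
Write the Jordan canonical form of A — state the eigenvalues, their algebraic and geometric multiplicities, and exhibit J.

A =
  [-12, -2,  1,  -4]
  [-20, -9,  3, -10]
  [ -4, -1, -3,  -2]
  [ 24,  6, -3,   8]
J_3(-4) ⊕ J_1(-4)

The characteristic polynomial is
  det(x·I − A) = x^4 + 16*x^3 + 96*x^2 + 256*x + 256 = (x + 4)^4

Eigenvalues and multiplicities (the geometric multiplicity of λ is n − rank(A − λI), which equals the number of Jordan blocks for λ):
  λ = -4: algebraic multiplicity = 4, geometric multiplicity = 2

Determining the block sizes for each eigenvalue:
  λ = -4: with am = 4 and gm = 2, the partition is not yet determined (e.g. several partitions of 4 into 2 parts exist). Let N = A − (-4)·I. Computing rank(N^1) = 2, rank(N^2) = 1, rank(N^3) = 0; the number of blocks of size ≥ j is rank(N^{j−1}) − rank(N^j), giving [2, 1, 1]. So we have 1 block(s) of size 3, 1 block(s) of size 1 → block sizes [3, 1]

Assembling the blocks gives a Jordan form
J =
  [-4,  1,  0,  0]
  [ 0, -4,  1,  0]
  [ 0,  0, -4,  0]
  [ 0,  0,  0, -4]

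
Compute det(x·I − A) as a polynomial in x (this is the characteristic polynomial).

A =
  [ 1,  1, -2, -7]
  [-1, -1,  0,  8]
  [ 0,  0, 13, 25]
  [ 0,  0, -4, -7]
x^4 - 6*x^3 + 9*x^2

Expanding det(x·I − A) (e.g. by cofactor expansion or by noting that A is similar to its Jordan form J, which has the same characteristic polynomial as A) gives
  χ_A(x) = x^4 - 6*x^3 + 9*x^2
which factors as x^2*(x - 3)^2. The eigenvalues (with algebraic multiplicities) are λ = 0 with multiplicity 2, λ = 3 with multiplicity 2.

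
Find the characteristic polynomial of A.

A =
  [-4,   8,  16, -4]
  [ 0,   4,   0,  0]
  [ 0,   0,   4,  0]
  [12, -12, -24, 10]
x^4 - 14*x^3 + 72*x^2 - 160*x + 128

Expanding det(x·I − A) (e.g. by cofactor expansion or by noting that A is similar to its Jordan form J, which has the same characteristic polynomial as A) gives
  χ_A(x) = x^4 - 14*x^3 + 72*x^2 - 160*x + 128
which factors as (x - 4)^3*(x - 2). The eigenvalues (with algebraic multiplicities) are λ = 2 with multiplicity 1, λ = 4 with multiplicity 3.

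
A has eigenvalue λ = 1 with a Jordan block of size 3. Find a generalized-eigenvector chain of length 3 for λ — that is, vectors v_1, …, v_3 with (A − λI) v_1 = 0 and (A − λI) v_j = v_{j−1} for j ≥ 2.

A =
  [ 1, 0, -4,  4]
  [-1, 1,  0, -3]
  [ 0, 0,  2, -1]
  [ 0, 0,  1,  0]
A Jordan chain for λ = 1 of length 3:
v_1 = (0, 1, 0, 0)ᵀ
v_2 = (-4, 0, 1, 1)ᵀ
v_3 = (0, 0, 1, 0)ᵀ

Let N = A − (1)·I. We want v_3 with N^3 v_3 = 0 but N^2 v_3 ≠ 0; then v_{j-1} := N · v_j for j = 3, …, 2.

Pick v_3 = (0, 0, 1, 0)ᵀ.
Then v_2 = N · v_3 = (-4, 0, 1, 1)ᵀ.
Then v_1 = N · v_2 = (0, 1, 0, 0)ᵀ.

Sanity check: (A − (1)·I) v_1 = (0, 0, 0, 0)ᵀ = 0. ✓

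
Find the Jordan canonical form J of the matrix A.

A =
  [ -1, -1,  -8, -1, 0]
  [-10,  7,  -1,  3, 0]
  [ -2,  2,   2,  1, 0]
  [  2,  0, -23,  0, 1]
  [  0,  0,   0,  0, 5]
J_2(-1) ⊕ J_3(5)

The characteristic polynomial is
  det(x·I − A) = x^5 - 13*x^4 + 46*x^3 + 10*x^2 - 175*x - 125 = (x - 5)^3*(x + 1)^2

Eigenvalues and multiplicities (the geometric multiplicity of λ is n − rank(A − λI), which equals the number of Jordan blocks for λ):
  λ = -1: algebraic multiplicity = 2, geometric multiplicity = 1
  λ = 5: algebraic multiplicity = 3, geometric multiplicity = 1

Determining the block sizes for each eigenvalue:
  λ = -1: one block (gm = 1), so the single block has size am = 2 → block sizes [2]
  λ = 5: one block (gm = 1), so the single block has size am = 3 → block sizes [3]

Assembling the blocks gives a Jordan form
J =
  [-1,  1, 0, 0, 0]
  [ 0, -1, 0, 0, 0]
  [ 0,  0, 5, 1, 0]
  [ 0,  0, 0, 5, 1]
  [ 0,  0, 0, 0, 5]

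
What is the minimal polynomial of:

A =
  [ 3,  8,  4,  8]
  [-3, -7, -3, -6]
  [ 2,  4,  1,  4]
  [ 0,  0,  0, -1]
x^2 + 2*x + 1

The characteristic polynomial is χ_A(x) = (x + 1)^4, so the eigenvalues are known. The minimal polynomial is
  m_A(x) = Π_λ (x − λ)^{k_λ}
where k_λ is the size of the *largest* Jordan block for λ (equivalently, the smallest k with (A − λI)^k v = 0 for every generalised eigenvector v of λ).

  λ = -1: largest Jordan block has size 2, contributing (x + 1)^2

So m_A(x) = (x + 1)^2 = x^2 + 2*x + 1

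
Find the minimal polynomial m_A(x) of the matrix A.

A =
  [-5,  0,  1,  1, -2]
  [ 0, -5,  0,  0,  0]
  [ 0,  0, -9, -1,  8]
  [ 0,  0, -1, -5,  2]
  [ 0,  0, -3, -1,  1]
x^3 + 13*x^2 + 56*x + 80

The characteristic polynomial is χ_A(x) = (x + 4)^2*(x + 5)^3, so the eigenvalues are known. The minimal polynomial is
  m_A(x) = Π_λ (x − λ)^{k_λ}
where k_λ is the size of the *largest* Jordan block for λ (equivalently, the smallest k with (A − λI)^k v = 0 for every generalised eigenvector v of λ).

  λ = -5: largest Jordan block has size 1, contributing (x + 5)
  λ = -4: largest Jordan block has size 2, contributing (x + 4)^2

So m_A(x) = (x + 4)^2*(x + 5) = x^3 + 13*x^2 + 56*x + 80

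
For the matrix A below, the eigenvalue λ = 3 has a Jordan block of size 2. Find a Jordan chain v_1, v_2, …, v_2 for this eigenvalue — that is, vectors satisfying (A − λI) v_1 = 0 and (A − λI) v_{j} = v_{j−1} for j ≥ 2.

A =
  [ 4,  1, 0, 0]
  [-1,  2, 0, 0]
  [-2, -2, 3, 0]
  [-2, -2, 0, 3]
A Jordan chain for λ = 3 of length 2:
v_1 = (1, -1, -2, -2)ᵀ
v_2 = (1, 0, 0, 0)ᵀ

Let N = A − (3)·I. We want v_2 with N^2 v_2 = 0 but N^1 v_2 ≠ 0; then v_{j-1} := N · v_j for j = 2, …, 2.

Pick v_2 = (1, 0, 0, 0)ᵀ.
Then v_1 = N · v_2 = (1, -1, -2, -2)ᵀ.

Sanity check: (A − (3)·I) v_1 = (0, 0, 0, 0)ᵀ = 0. ✓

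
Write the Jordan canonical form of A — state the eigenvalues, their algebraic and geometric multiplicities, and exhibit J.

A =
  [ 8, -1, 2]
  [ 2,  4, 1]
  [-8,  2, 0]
J_3(4)

The characteristic polynomial is
  det(x·I − A) = x^3 - 12*x^2 + 48*x - 64 = (x - 4)^3

Eigenvalues and multiplicities (the geometric multiplicity of λ is n − rank(A − λI), which equals the number of Jordan blocks for λ):
  λ = 4: algebraic multiplicity = 3, geometric multiplicity = 1

Determining the block sizes for each eigenvalue:
  λ = 4: one block (gm = 1), so the single block has size am = 3 → block sizes [3]

Assembling the blocks gives a Jordan form
J =
  [4, 1, 0]
  [0, 4, 1]
  [0, 0, 4]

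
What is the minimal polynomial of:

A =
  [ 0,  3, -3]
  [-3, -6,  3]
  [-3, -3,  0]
x^2 + 3*x

The characteristic polynomial is χ_A(x) = x*(x + 3)^2, so the eigenvalues are known. The minimal polynomial is
  m_A(x) = Π_λ (x − λ)^{k_λ}
where k_λ is the size of the *largest* Jordan block for λ (equivalently, the smallest k with (A − λI)^k v = 0 for every generalised eigenvector v of λ).

  λ = -3: largest Jordan block has size 1, contributing (x + 3)
  λ = 0: largest Jordan block has size 1, contributing (x − 0)

So m_A(x) = x*(x + 3) = x^2 + 3*x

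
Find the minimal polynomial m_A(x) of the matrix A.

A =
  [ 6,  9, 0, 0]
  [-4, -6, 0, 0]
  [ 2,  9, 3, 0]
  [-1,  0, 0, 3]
x^3 - 3*x^2

The characteristic polynomial is χ_A(x) = x^2*(x - 3)^2, so the eigenvalues are known. The minimal polynomial is
  m_A(x) = Π_λ (x − λ)^{k_λ}
where k_λ is the size of the *largest* Jordan block for λ (equivalently, the smallest k with (A − λI)^k v = 0 for every generalised eigenvector v of λ).

  λ = 0: largest Jordan block has size 2, contributing (x − 0)^2
  λ = 3: largest Jordan block has size 1, contributing (x − 3)

So m_A(x) = x^2*(x - 3) = x^3 - 3*x^2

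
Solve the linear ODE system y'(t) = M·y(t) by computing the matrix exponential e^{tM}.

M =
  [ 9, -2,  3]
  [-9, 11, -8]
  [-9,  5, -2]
e^{tM} =
  [3*t*exp(6*t) + exp(6*t), -t^2*exp(6*t)/2 - 2*t*exp(6*t), t^2*exp(6*t)/2 + 3*t*exp(6*t)]
  [-9*t*exp(6*t), 3*t^2*exp(6*t)/2 + 5*t*exp(6*t) + exp(6*t), -3*t^2*exp(6*t)/2 - 8*t*exp(6*t)]
  [-9*t*exp(6*t), 3*t^2*exp(6*t)/2 + 5*t*exp(6*t), -3*t^2*exp(6*t)/2 - 8*t*exp(6*t) + exp(6*t)]

Strategy: write M = P · J · P⁻¹ where J is a Jordan canonical form, so e^{tM} = P · e^{tJ} · P⁻¹, and e^{tJ} can be computed block-by-block.

M has Jordan form
J =
  [6, 1, 0]
  [0, 6, 1]
  [0, 0, 6]
(up to reordering of blocks).

Per-block formulas:
  For a 3×3 Jordan block J_3(6): exp(t · J_3(6)) = e^(6t)·(I + t·N + (t^2/2)·N^2), where N is the 3×3 nilpotent shift.

After assembling e^{tJ} and conjugating by P, we get:

e^{tM} =
  [3*t*exp(6*t) + exp(6*t), -t^2*exp(6*t)/2 - 2*t*exp(6*t), t^2*exp(6*t)/2 + 3*t*exp(6*t)]
  [-9*t*exp(6*t), 3*t^2*exp(6*t)/2 + 5*t*exp(6*t) + exp(6*t), -3*t^2*exp(6*t)/2 - 8*t*exp(6*t)]
  [-9*t*exp(6*t), 3*t^2*exp(6*t)/2 + 5*t*exp(6*t), -3*t^2*exp(6*t)/2 - 8*t*exp(6*t) + exp(6*t)]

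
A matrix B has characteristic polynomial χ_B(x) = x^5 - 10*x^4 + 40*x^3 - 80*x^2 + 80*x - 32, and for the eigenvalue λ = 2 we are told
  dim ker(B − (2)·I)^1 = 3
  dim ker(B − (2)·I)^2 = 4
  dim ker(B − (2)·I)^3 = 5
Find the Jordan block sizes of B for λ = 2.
Block sizes for λ = 2: [3, 1, 1]

From the dimensions of kernels of powers, the number of Jordan blocks of size at least j is d_j − d_{j−1} where d_j = dim ker(N^j) (with d_0 = 0). Computing the differences gives [3, 1, 1].
The number of blocks of size exactly k is (#blocks of size ≥ k) − (#blocks of size ≥ k + 1), so the partition is: 2 block(s) of size 1, 1 block(s) of size 3.
In nonincreasing order the block sizes are [3, 1, 1].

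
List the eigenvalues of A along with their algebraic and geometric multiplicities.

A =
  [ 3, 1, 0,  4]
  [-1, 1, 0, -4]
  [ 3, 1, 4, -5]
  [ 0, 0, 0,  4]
λ = 2: alg = 2, geom = 1; λ = 4: alg = 2, geom = 1

Step 1 — factor the characteristic polynomial to read off the algebraic multiplicities:
  χ_A(x) = (x - 4)^2*(x - 2)^2

Step 2 — compute geometric multiplicities via the rank-nullity identity g(λ) = n − rank(A − λI):
  rank(A − (2)·I) = 3, so dim ker(A − (2)·I) = n − 3 = 1
  rank(A − (4)·I) = 3, so dim ker(A − (4)·I) = n − 3 = 1

Summary:
  λ = 2: algebraic multiplicity = 2, geometric multiplicity = 1
  λ = 4: algebraic multiplicity = 2, geometric multiplicity = 1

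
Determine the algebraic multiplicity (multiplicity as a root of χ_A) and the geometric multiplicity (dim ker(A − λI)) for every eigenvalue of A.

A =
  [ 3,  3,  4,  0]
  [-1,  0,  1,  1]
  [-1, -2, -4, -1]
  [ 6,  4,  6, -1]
λ = -1: alg = 3, geom = 1; λ = 1: alg = 1, geom = 1

Step 1 — factor the characteristic polynomial to read off the algebraic multiplicities:
  χ_A(x) = (x - 1)*(x + 1)^3

Step 2 — compute geometric multiplicities via the rank-nullity identity g(λ) = n − rank(A − λI):
  rank(A − (-1)·I) = 3, so dim ker(A − (-1)·I) = n − 3 = 1
  rank(A − (1)·I) = 3, so dim ker(A − (1)·I) = n − 3 = 1

Summary:
  λ = -1: algebraic multiplicity = 3, geometric multiplicity = 1
  λ = 1: algebraic multiplicity = 1, geometric multiplicity = 1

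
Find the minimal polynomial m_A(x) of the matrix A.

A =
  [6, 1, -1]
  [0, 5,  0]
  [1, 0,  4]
x^3 - 15*x^2 + 75*x - 125

The characteristic polynomial is χ_A(x) = (x - 5)^3, so the eigenvalues are known. The minimal polynomial is
  m_A(x) = Π_λ (x − λ)^{k_λ}
where k_λ is the size of the *largest* Jordan block for λ (equivalently, the smallest k with (A − λI)^k v = 0 for every generalised eigenvector v of λ).

  λ = 5: largest Jordan block has size 3, contributing (x − 5)^3

So m_A(x) = (x - 5)^3 = x^3 - 15*x^2 + 75*x - 125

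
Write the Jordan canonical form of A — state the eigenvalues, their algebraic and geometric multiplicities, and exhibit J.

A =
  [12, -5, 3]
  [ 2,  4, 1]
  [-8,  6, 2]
J_3(6)

The characteristic polynomial is
  det(x·I − A) = x^3 - 18*x^2 + 108*x - 216 = (x - 6)^3

Eigenvalues and multiplicities (the geometric multiplicity of λ is n − rank(A − λI), which equals the number of Jordan blocks for λ):
  λ = 6: algebraic multiplicity = 3, geometric multiplicity = 1

Determining the block sizes for each eigenvalue:
  λ = 6: one block (gm = 1), so the single block has size am = 3 → block sizes [3]

Assembling the blocks gives a Jordan form
J =
  [6, 1, 0]
  [0, 6, 1]
  [0, 0, 6]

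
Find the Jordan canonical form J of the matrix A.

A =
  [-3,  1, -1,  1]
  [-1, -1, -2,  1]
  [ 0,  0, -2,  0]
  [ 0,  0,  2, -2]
J_3(-2) ⊕ J_1(-2)

The characteristic polynomial is
  det(x·I − A) = x^4 + 8*x^3 + 24*x^2 + 32*x + 16 = (x + 2)^4

Eigenvalues and multiplicities (the geometric multiplicity of λ is n − rank(A − λI), which equals the number of Jordan blocks for λ):
  λ = -2: algebraic multiplicity = 4, geometric multiplicity = 2

Determining the block sizes for each eigenvalue:
  λ = -2: with am = 4 and gm = 2, the partition is not yet determined (e.g. several partitions of 4 into 2 parts exist). Let N = A − (-2)·I. Computing rank(N^1) = 2, rank(N^2) = 1, rank(N^3) = 0; the number of blocks of size ≥ j is rank(N^{j−1}) − rank(N^j), giving [2, 1, 1]. So we have 1 block(s) of size 3, 1 block(s) of size 1 → block sizes [3, 1]

Assembling the blocks gives a Jordan form
J =
  [-2,  1,  0,  0]
  [ 0, -2,  1,  0]
  [ 0,  0, -2,  0]
  [ 0,  0,  0, -2]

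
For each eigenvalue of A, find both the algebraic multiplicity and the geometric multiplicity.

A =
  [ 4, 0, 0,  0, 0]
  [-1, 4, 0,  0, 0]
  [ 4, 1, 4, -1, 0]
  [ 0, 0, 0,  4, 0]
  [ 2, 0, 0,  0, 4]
λ = 4: alg = 5, geom = 3

Step 1 — factor the characteristic polynomial to read off the algebraic multiplicities:
  χ_A(x) = (x - 4)^5

Step 2 — compute geometric multiplicities via the rank-nullity identity g(λ) = n − rank(A − λI):
  rank(A − (4)·I) = 2, so dim ker(A − (4)·I) = n − 2 = 3

Summary:
  λ = 4: algebraic multiplicity = 5, geometric multiplicity = 3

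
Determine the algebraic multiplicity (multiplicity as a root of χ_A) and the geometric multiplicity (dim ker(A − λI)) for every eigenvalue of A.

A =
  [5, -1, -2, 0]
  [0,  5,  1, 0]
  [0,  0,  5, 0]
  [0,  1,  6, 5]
λ = 5: alg = 4, geom = 2

Step 1 — factor the characteristic polynomial to read off the algebraic multiplicities:
  χ_A(x) = (x - 5)^4

Step 2 — compute geometric multiplicities via the rank-nullity identity g(λ) = n − rank(A − λI):
  rank(A − (5)·I) = 2, so dim ker(A − (5)·I) = n − 2 = 2

Summary:
  λ = 5: algebraic multiplicity = 4, geometric multiplicity = 2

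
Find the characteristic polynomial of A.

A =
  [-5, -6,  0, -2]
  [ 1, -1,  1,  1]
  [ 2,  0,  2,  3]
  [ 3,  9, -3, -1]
x^4 + 5*x^3 + 9*x^2 + 7*x + 2

Expanding det(x·I − A) (e.g. by cofactor expansion or by noting that A is similar to its Jordan form J, which has the same characteristic polynomial as A) gives
  χ_A(x) = x^4 + 5*x^3 + 9*x^2 + 7*x + 2
which factors as (x + 1)^3*(x + 2). The eigenvalues (with algebraic multiplicities) are λ = -2 with multiplicity 1, λ = -1 with multiplicity 3.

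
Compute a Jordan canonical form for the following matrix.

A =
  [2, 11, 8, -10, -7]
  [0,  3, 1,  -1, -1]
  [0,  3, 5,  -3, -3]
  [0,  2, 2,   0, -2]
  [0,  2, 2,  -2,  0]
J_3(2) ⊕ J_1(2) ⊕ J_1(2)

The characteristic polynomial is
  det(x·I − A) = x^5 - 10*x^4 + 40*x^3 - 80*x^2 + 80*x - 32 = (x - 2)^5

Eigenvalues and multiplicities (the geometric multiplicity of λ is n − rank(A − λI), which equals the number of Jordan blocks for λ):
  λ = 2: algebraic multiplicity = 5, geometric multiplicity = 3

Determining the block sizes for each eigenvalue:
  λ = 2: with am = 5 and gm = 3, the partition is not yet determined (e.g. several partitions of 5 into 3 parts exist). Let N = A − (2)·I. Computing rank(N^1) = 2, rank(N^2) = 1, rank(N^3) = 0; the number of blocks of size ≥ j is rank(N^{j−1}) − rank(N^j), giving [3, 1, 1]. So we have 1 block(s) of size 3, 2 block(s) of size 1 → block sizes [3, 1, 1]

Assembling the blocks gives a Jordan form
J =
  [2, 1, 0, 0, 0]
  [0, 2, 1, 0, 0]
  [0, 0, 2, 0, 0]
  [0, 0, 0, 2, 0]
  [0, 0, 0, 0, 2]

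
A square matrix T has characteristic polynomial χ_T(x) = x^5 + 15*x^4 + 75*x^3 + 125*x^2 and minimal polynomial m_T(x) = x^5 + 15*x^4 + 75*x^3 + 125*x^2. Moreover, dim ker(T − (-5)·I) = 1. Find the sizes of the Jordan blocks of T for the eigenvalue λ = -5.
Block sizes for λ = -5: [3]

Step 1 — from the characteristic polynomial, algebraic multiplicity of λ = -5 is 3. From dim ker(T − (-5)·I) = 1, there are exactly 1 Jordan blocks for λ = -5.
Step 2 — from the minimal polynomial, the factor (x + 5)^3 tells us the largest block for λ = -5 has size 3.
Step 3 — with total size 3, 1 blocks, and largest block 3, the block sizes (in nonincreasing order) are [3].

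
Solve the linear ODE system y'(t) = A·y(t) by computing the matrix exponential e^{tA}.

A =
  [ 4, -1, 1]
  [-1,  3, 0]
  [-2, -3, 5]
e^{tA} =
  [-t^2*exp(4*t)/2 + exp(4*t), -t^2*exp(4*t) - t*exp(4*t), t^2*exp(4*t)/2 + t*exp(4*t)]
  [t^2*exp(4*t)/2 - t*exp(4*t), t^2*exp(4*t) - t*exp(4*t) + exp(4*t), -t^2*exp(4*t)/2]
  [t^2*exp(4*t)/2 - 2*t*exp(4*t), t^2*exp(4*t) - 3*t*exp(4*t), -t^2*exp(4*t)/2 + t*exp(4*t) + exp(4*t)]

Strategy: write A = P · J · P⁻¹ where J is a Jordan canonical form, so e^{tA} = P · e^{tJ} · P⁻¹, and e^{tJ} can be computed block-by-block.

A has Jordan form
J =
  [4, 1, 0]
  [0, 4, 1]
  [0, 0, 4]
(up to reordering of blocks).

Per-block formulas:
  For a 3×3 Jordan block J_3(4): exp(t · J_3(4)) = e^(4t)·(I + t·N + (t^2/2)·N^2), where N is the 3×3 nilpotent shift.

After assembling e^{tJ} and conjugating by P, we get:

e^{tA} =
  [-t^2*exp(4*t)/2 + exp(4*t), -t^2*exp(4*t) - t*exp(4*t), t^2*exp(4*t)/2 + t*exp(4*t)]
  [t^2*exp(4*t)/2 - t*exp(4*t), t^2*exp(4*t) - t*exp(4*t) + exp(4*t), -t^2*exp(4*t)/2]
  [t^2*exp(4*t)/2 - 2*t*exp(4*t), t^2*exp(4*t) - 3*t*exp(4*t), -t^2*exp(4*t)/2 + t*exp(4*t) + exp(4*t)]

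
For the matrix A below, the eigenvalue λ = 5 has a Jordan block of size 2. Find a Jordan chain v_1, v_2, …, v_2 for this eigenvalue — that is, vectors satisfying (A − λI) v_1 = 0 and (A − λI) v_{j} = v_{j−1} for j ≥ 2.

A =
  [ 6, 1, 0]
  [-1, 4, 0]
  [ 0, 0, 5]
A Jordan chain for λ = 5 of length 2:
v_1 = (1, -1, 0)ᵀ
v_2 = (1, 0, 0)ᵀ

Let N = A − (5)·I. We want v_2 with N^2 v_2 = 0 but N^1 v_2 ≠ 0; then v_{j-1} := N · v_j for j = 2, …, 2.

Pick v_2 = (1, 0, 0)ᵀ.
Then v_1 = N · v_2 = (1, -1, 0)ᵀ.

Sanity check: (A − (5)·I) v_1 = (0, 0, 0)ᵀ = 0. ✓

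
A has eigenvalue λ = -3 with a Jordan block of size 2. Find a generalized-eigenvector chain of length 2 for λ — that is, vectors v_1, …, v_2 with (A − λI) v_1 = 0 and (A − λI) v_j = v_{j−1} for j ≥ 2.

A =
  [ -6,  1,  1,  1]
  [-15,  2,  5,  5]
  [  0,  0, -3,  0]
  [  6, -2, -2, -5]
A Jordan chain for λ = -3 of length 2:
v_1 = (-3, -15, 0, 6)ᵀ
v_2 = (1, 0, 0, 0)ᵀ

Let N = A − (-3)·I. We want v_2 with N^2 v_2 = 0 but N^1 v_2 ≠ 0; then v_{j-1} := N · v_j for j = 2, …, 2.

Pick v_2 = (1, 0, 0, 0)ᵀ.
Then v_1 = N · v_2 = (-3, -15, 0, 6)ᵀ.

Sanity check: (A − (-3)·I) v_1 = (0, 0, 0, 0)ᵀ = 0. ✓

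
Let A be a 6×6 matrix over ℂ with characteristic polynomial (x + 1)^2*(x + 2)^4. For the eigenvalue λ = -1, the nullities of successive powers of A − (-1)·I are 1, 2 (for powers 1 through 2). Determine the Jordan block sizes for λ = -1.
Block sizes for λ = -1: [2]

From the dimensions of kernels of powers, the number of Jordan blocks of size at least j is d_j − d_{j−1} where d_j = dim ker(N^j) (with d_0 = 0). Computing the differences gives [1, 1].
The number of blocks of size exactly k is (#blocks of size ≥ k) − (#blocks of size ≥ k + 1), so the partition is: 1 block(s) of size 2.
In nonincreasing order the block sizes are [2].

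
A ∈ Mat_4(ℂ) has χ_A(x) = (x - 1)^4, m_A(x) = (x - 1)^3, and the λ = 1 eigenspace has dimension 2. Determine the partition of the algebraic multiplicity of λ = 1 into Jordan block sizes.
Block sizes for λ = 1: [3, 1]

Step 1 — from the characteristic polynomial, algebraic multiplicity of λ = 1 is 4. From dim ker(A − (1)·I) = 2, there are exactly 2 Jordan blocks for λ = 1.
Step 2 — from the minimal polynomial, the factor (x − 1)^3 tells us the largest block for λ = 1 has size 3.
Step 3 — with total size 4, 2 blocks, and largest block 3, the block sizes (in nonincreasing order) are [3, 1].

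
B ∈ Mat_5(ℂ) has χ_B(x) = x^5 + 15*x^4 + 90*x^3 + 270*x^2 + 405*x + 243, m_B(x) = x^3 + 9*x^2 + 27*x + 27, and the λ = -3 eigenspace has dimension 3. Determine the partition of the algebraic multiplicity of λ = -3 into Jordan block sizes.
Block sizes for λ = -3: [3, 1, 1]

Step 1 — from the characteristic polynomial, algebraic multiplicity of λ = -3 is 5. From dim ker(B − (-3)·I) = 3, there are exactly 3 Jordan blocks for λ = -3.
Step 2 — from the minimal polynomial, the factor (x + 3)^3 tells us the largest block for λ = -3 has size 3.
Step 3 — with total size 5, 3 blocks, and largest block 3, the block sizes (in nonincreasing order) are [3, 1, 1].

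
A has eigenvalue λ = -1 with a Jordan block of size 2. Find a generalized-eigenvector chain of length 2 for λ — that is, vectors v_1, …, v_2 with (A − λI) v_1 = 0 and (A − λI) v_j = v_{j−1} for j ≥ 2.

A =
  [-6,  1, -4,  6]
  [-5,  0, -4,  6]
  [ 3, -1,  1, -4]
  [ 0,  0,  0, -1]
A Jordan chain for λ = -1 of length 2:
v_1 = (1, 1, -1, 0)ᵀ
v_2 = (0, 1, 0, 0)ᵀ

Let N = A − (-1)·I. We want v_2 with N^2 v_2 = 0 but N^1 v_2 ≠ 0; then v_{j-1} := N · v_j for j = 2, …, 2.

Pick v_2 = (0, 1, 0, 0)ᵀ.
Then v_1 = N · v_2 = (1, 1, -1, 0)ᵀ.

Sanity check: (A − (-1)·I) v_1 = (0, 0, 0, 0)ᵀ = 0. ✓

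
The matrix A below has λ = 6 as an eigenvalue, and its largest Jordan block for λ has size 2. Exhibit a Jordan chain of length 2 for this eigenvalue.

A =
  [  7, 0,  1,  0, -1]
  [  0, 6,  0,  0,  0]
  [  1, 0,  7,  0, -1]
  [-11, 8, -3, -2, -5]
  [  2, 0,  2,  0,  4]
A Jordan chain for λ = 6 of length 2:
v_1 = (1, 0, 1, -3, 2)ᵀ
v_2 = (1, 1, 0, 0, 0)ᵀ

Let N = A − (6)·I. We want v_2 with N^2 v_2 = 0 but N^1 v_2 ≠ 0; then v_{j-1} := N · v_j for j = 2, …, 2.

Pick v_2 = (1, 1, 0, 0, 0)ᵀ.
Then v_1 = N · v_2 = (1, 0, 1, -3, 2)ᵀ.

Sanity check: (A − (6)·I) v_1 = (0, 0, 0, 0, 0)ᵀ = 0. ✓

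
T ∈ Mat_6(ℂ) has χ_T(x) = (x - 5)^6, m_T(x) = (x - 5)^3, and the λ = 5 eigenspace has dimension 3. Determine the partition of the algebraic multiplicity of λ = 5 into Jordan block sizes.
Block sizes for λ = 5: [3, 2, 1]

Step 1 — from the characteristic polynomial, algebraic multiplicity of λ = 5 is 6. From dim ker(T − (5)·I) = 3, there are exactly 3 Jordan blocks for λ = 5.
Step 2 — from the minimal polynomial, the factor (x − 5)^3 tells us the largest block for λ = 5 has size 3.
Step 3 — with total size 6, 3 blocks, and largest block 3, the block sizes (in nonincreasing order) are [3, 2, 1].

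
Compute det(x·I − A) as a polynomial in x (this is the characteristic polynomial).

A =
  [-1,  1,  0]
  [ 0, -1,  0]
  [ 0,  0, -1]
x^3 + 3*x^2 + 3*x + 1

Expanding det(x·I − A) (e.g. by cofactor expansion or by noting that A is similar to its Jordan form J, which has the same characteristic polynomial as A) gives
  χ_A(x) = x^3 + 3*x^2 + 3*x + 1
which factors as (x + 1)^3. The eigenvalues (with algebraic multiplicities) are λ = -1 with multiplicity 3.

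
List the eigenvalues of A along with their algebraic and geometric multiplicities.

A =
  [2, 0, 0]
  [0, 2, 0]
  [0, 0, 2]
λ = 2: alg = 3, geom = 3

Step 1 — factor the characteristic polynomial to read off the algebraic multiplicities:
  χ_A(x) = (x - 2)^3

Step 2 — compute geometric multiplicities via the rank-nullity identity g(λ) = n − rank(A − λI):
  rank(A − (2)·I) = 0, so dim ker(A − (2)·I) = n − 0 = 3

Summary:
  λ = 2: algebraic multiplicity = 3, geometric multiplicity = 3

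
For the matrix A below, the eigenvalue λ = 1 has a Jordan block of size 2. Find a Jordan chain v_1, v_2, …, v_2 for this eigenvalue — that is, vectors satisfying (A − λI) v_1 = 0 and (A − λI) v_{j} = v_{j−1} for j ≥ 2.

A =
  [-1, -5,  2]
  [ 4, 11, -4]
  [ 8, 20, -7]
A Jordan chain for λ = 1 of length 2:
v_1 = (-2, 4, 8)ᵀ
v_2 = (1, 0, 0)ᵀ

Let N = A − (1)·I. We want v_2 with N^2 v_2 = 0 but N^1 v_2 ≠ 0; then v_{j-1} := N · v_j for j = 2, …, 2.

Pick v_2 = (1, 0, 0)ᵀ.
Then v_1 = N · v_2 = (-2, 4, 8)ᵀ.

Sanity check: (A − (1)·I) v_1 = (0, 0, 0)ᵀ = 0. ✓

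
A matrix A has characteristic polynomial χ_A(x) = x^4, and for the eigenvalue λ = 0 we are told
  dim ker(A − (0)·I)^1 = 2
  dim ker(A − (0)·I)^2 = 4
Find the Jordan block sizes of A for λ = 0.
Block sizes for λ = 0: [2, 2]

From the dimensions of kernels of powers, the number of Jordan blocks of size at least j is d_j − d_{j−1} where d_j = dim ker(N^j) (with d_0 = 0). Computing the differences gives [2, 2].
The number of blocks of size exactly k is (#blocks of size ≥ k) − (#blocks of size ≥ k + 1), so the partition is: 2 block(s) of size 2.
In nonincreasing order the block sizes are [2, 2].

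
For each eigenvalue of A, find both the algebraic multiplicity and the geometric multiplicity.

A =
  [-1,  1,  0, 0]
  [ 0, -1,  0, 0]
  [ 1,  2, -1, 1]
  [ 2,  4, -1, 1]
λ = -1: alg = 2, geom = 1; λ = 0: alg = 2, geom = 1

Step 1 — factor the characteristic polynomial to read off the algebraic multiplicities:
  χ_A(x) = x^2*(x + 1)^2

Step 2 — compute geometric multiplicities via the rank-nullity identity g(λ) = n − rank(A − λI):
  rank(A − (-1)·I) = 3, so dim ker(A − (-1)·I) = n − 3 = 1
  rank(A − (0)·I) = 3, so dim ker(A − (0)·I) = n − 3 = 1

Summary:
  λ = -1: algebraic multiplicity = 2, geometric multiplicity = 1
  λ = 0: algebraic multiplicity = 2, geometric multiplicity = 1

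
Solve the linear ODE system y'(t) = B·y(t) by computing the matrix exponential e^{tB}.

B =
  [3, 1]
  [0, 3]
e^{tB} =
  [exp(3*t), t*exp(3*t)]
  [0, exp(3*t)]

Strategy: write B = P · J · P⁻¹ where J is a Jordan canonical form, so e^{tB} = P · e^{tJ} · P⁻¹, and e^{tJ} can be computed block-by-block.

B has Jordan form
J =
  [3, 1]
  [0, 3]
(up to reordering of blocks).

Per-block formulas:
  For a 2×2 Jordan block J_2(3): exp(t · J_2(3)) = e^(3t)·(I + t·N), where N is the 2×2 nilpotent shift.

After assembling e^{tJ} and conjugating by P, we get:

e^{tB} =
  [exp(3*t), t*exp(3*t)]
  [0, exp(3*t)]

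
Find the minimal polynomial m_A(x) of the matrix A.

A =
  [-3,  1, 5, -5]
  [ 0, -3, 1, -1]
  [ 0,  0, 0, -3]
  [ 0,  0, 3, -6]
x^3 + 9*x^2 + 27*x + 27

The characteristic polynomial is χ_A(x) = (x + 3)^4, so the eigenvalues are known. The minimal polynomial is
  m_A(x) = Π_λ (x − λ)^{k_λ}
where k_λ is the size of the *largest* Jordan block for λ (equivalently, the smallest k with (A − λI)^k v = 0 for every generalised eigenvector v of λ).

  λ = -3: largest Jordan block has size 3, contributing (x + 3)^3

So m_A(x) = (x + 3)^3 = x^3 + 9*x^2 + 27*x + 27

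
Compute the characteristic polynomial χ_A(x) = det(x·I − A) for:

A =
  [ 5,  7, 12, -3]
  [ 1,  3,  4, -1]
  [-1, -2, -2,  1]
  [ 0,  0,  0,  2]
x^4 - 8*x^3 + 24*x^2 - 32*x + 16

Expanding det(x·I − A) (e.g. by cofactor expansion or by noting that A is similar to its Jordan form J, which has the same characteristic polynomial as A) gives
  χ_A(x) = x^4 - 8*x^3 + 24*x^2 - 32*x + 16
which factors as (x - 2)^4. The eigenvalues (with algebraic multiplicities) are λ = 2 with multiplicity 4.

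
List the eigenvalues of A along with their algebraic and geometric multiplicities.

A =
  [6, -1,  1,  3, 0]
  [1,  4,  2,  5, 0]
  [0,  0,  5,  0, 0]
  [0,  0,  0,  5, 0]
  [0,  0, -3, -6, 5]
λ = 5: alg = 5, geom = 3

Step 1 — factor the characteristic polynomial to read off the algebraic multiplicities:
  χ_A(x) = (x - 5)^5

Step 2 — compute geometric multiplicities via the rank-nullity identity g(λ) = n − rank(A − λI):
  rank(A − (5)·I) = 2, so dim ker(A − (5)·I) = n − 2 = 3

Summary:
  λ = 5: algebraic multiplicity = 5, geometric multiplicity = 3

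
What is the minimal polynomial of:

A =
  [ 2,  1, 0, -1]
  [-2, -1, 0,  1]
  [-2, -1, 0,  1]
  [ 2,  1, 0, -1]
x^2

The characteristic polynomial is χ_A(x) = x^4, so the eigenvalues are known. The minimal polynomial is
  m_A(x) = Π_λ (x − λ)^{k_λ}
where k_λ is the size of the *largest* Jordan block for λ (equivalently, the smallest k with (A − λI)^k v = 0 for every generalised eigenvector v of λ).

  λ = 0: largest Jordan block has size 2, contributing (x − 0)^2

So m_A(x) = x^2 = x^2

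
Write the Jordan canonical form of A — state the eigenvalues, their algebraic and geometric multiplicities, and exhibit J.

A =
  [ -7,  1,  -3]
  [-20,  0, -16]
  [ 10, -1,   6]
J_2(-2) ⊕ J_1(3)

The characteristic polynomial is
  det(x·I − A) = x^3 + x^2 - 8*x - 12 = (x - 3)*(x + 2)^2

Eigenvalues and multiplicities (the geometric multiplicity of λ is n − rank(A − λI), which equals the number of Jordan blocks for λ):
  λ = -2: algebraic multiplicity = 2, geometric multiplicity = 1
  λ = 3: algebraic multiplicity = 1, geometric multiplicity = 1

Determining the block sizes for each eigenvalue:
  λ = -2: one block (gm = 1), so the single block has size am = 2 → block sizes [2]
  λ = 3: one block (gm = 1), so the single block has size am = 1 → block sizes [1]

Assembling the blocks gives a Jordan form
J =
  [-2,  1, 0]
  [ 0, -2, 0]
  [ 0,  0, 3]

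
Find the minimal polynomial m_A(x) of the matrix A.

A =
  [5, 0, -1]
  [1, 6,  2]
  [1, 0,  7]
x^3 - 18*x^2 + 108*x - 216

The characteristic polynomial is χ_A(x) = (x - 6)^3, so the eigenvalues are known. The minimal polynomial is
  m_A(x) = Π_λ (x − λ)^{k_λ}
where k_λ is the size of the *largest* Jordan block for λ (equivalently, the smallest k with (A − λI)^k v = 0 for every generalised eigenvector v of λ).

  λ = 6: largest Jordan block has size 3, contributing (x − 6)^3

So m_A(x) = (x - 6)^3 = x^3 - 18*x^2 + 108*x - 216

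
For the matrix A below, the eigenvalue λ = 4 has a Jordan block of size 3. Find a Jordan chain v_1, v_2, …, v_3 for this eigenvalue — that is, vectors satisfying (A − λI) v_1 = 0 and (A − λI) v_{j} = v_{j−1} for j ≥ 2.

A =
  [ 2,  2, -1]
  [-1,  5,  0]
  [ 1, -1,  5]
A Jordan chain for λ = 4 of length 3:
v_1 = (1, 1, 0)ᵀ
v_2 = (-2, -1, 1)ᵀ
v_3 = (1, 0, 0)ᵀ

Let N = A − (4)·I. We want v_3 with N^3 v_3 = 0 but N^2 v_3 ≠ 0; then v_{j-1} := N · v_j for j = 3, …, 2.

Pick v_3 = (1, 0, 0)ᵀ.
Then v_2 = N · v_3 = (-2, -1, 1)ᵀ.
Then v_1 = N · v_2 = (1, 1, 0)ᵀ.

Sanity check: (A − (4)·I) v_1 = (0, 0, 0)ᵀ = 0. ✓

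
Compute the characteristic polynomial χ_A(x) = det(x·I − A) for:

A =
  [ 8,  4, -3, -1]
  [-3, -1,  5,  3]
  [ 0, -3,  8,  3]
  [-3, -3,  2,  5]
x^4 - 20*x^3 + 150*x^2 - 500*x + 625

Expanding det(x·I − A) (e.g. by cofactor expansion or by noting that A is similar to its Jordan form J, which has the same characteristic polynomial as A) gives
  χ_A(x) = x^4 - 20*x^3 + 150*x^2 - 500*x + 625
which factors as (x - 5)^4. The eigenvalues (with algebraic multiplicities) are λ = 5 with multiplicity 4.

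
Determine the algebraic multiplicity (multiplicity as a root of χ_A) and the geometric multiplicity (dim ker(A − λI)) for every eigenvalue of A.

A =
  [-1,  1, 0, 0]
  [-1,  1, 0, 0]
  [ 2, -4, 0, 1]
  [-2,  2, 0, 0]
λ = 0: alg = 4, geom = 2

Step 1 — factor the characteristic polynomial to read off the algebraic multiplicities:
  χ_A(x) = x^4

Step 2 — compute geometric multiplicities via the rank-nullity identity g(λ) = n − rank(A − λI):
  rank(A − (0)·I) = 2, so dim ker(A − (0)·I) = n − 2 = 2

Summary:
  λ = 0: algebraic multiplicity = 4, geometric multiplicity = 2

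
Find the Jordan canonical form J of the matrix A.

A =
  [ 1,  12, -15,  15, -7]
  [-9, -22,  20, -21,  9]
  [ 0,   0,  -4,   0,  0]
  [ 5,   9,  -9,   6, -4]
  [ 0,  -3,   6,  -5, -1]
J_3(-4) ⊕ J_2(-4)

The characteristic polynomial is
  det(x·I − A) = x^5 + 20*x^4 + 160*x^3 + 640*x^2 + 1280*x + 1024 = (x + 4)^5

Eigenvalues and multiplicities (the geometric multiplicity of λ is n − rank(A − λI), which equals the number of Jordan blocks for λ):
  λ = -4: algebraic multiplicity = 5, geometric multiplicity = 2

Determining the block sizes for each eigenvalue:
  λ = -4: with am = 5 and gm = 2, the partition is not yet determined (e.g. several partitions of 5 into 2 parts exist). Let N = A − (-4)·I. Computing rank(N^1) = 3, rank(N^2) = 1, rank(N^3) = 0; the number of blocks of size ≥ j is rank(N^{j−1}) − rank(N^j), giving [2, 2, 1]. So we have 1 block(s) of size 3, 1 block(s) of size 2 → block sizes [3, 2]

Assembling the blocks gives a Jordan form
J =
  [-4,  1,  0,  0,  0]
  [ 0, -4,  1,  0,  0]
  [ 0,  0, -4,  0,  0]
  [ 0,  0,  0, -4,  1]
  [ 0,  0,  0,  0, -4]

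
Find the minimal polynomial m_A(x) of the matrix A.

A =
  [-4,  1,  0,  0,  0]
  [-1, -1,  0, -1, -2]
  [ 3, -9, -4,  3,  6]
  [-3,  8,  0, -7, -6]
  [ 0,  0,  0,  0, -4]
x^3 + 12*x^2 + 48*x + 64

The characteristic polynomial is χ_A(x) = (x + 4)^5, so the eigenvalues are known. The minimal polynomial is
  m_A(x) = Π_λ (x − λ)^{k_λ}
where k_λ is the size of the *largest* Jordan block for λ (equivalently, the smallest k with (A − λI)^k v = 0 for every generalised eigenvector v of λ).

  λ = -4: largest Jordan block has size 3, contributing (x + 4)^3

So m_A(x) = (x + 4)^3 = x^3 + 12*x^2 + 48*x + 64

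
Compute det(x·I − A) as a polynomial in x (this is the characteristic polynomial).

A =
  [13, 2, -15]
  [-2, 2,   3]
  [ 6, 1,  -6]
x^3 - 9*x^2 + 27*x - 27

Expanding det(x·I − A) (e.g. by cofactor expansion or by noting that A is similar to its Jordan form J, which has the same characteristic polynomial as A) gives
  χ_A(x) = x^3 - 9*x^2 + 27*x - 27
which factors as (x - 3)^3. The eigenvalues (with algebraic multiplicities) are λ = 3 with multiplicity 3.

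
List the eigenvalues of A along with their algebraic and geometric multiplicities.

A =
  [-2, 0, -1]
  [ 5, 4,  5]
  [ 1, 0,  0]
λ = -1: alg = 2, geom = 1; λ = 4: alg = 1, geom = 1

Step 1 — factor the characteristic polynomial to read off the algebraic multiplicities:
  χ_A(x) = (x - 4)*(x + 1)^2

Step 2 — compute geometric multiplicities via the rank-nullity identity g(λ) = n − rank(A − λI):
  rank(A − (-1)·I) = 2, so dim ker(A − (-1)·I) = n − 2 = 1
  rank(A − (4)·I) = 2, so dim ker(A − (4)·I) = n − 2 = 1

Summary:
  λ = -1: algebraic multiplicity = 2, geometric multiplicity = 1
  λ = 4: algebraic multiplicity = 1, geometric multiplicity = 1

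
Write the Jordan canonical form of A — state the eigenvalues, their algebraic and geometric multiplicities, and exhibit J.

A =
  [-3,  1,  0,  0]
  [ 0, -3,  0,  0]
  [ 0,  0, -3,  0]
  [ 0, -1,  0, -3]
J_2(-3) ⊕ J_1(-3) ⊕ J_1(-3)

The characteristic polynomial is
  det(x·I − A) = x^4 + 12*x^3 + 54*x^2 + 108*x + 81 = (x + 3)^4

Eigenvalues and multiplicities (the geometric multiplicity of λ is n − rank(A − λI), which equals the number of Jordan blocks for λ):
  λ = -3: algebraic multiplicity = 4, geometric multiplicity = 3

Determining the block sizes for each eigenvalue:
  λ = -3: 3 blocks summing to 4 forces exactly one block of size 2 and the rest size 1 → block sizes [2, 1, 1]

Assembling the blocks gives a Jordan form
J =
  [-3,  1,  0,  0]
  [ 0, -3,  0,  0]
  [ 0,  0, -3,  0]
  [ 0,  0,  0, -3]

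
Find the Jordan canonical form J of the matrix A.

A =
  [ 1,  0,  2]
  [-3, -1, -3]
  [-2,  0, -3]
J_2(-1) ⊕ J_1(-1)

The characteristic polynomial is
  det(x·I − A) = x^3 + 3*x^2 + 3*x + 1 = (x + 1)^3

Eigenvalues and multiplicities (the geometric multiplicity of λ is n − rank(A − λI), which equals the number of Jordan blocks for λ):
  λ = -1: algebraic multiplicity = 3, geometric multiplicity = 2

Determining the block sizes for each eigenvalue:
  λ = -1: 2 blocks summing to 3 forces exactly one block of size 2 and the rest size 1 → block sizes [2, 1]

Assembling the blocks gives a Jordan form
J =
  [-1,  1,  0]
  [ 0, -1,  0]
  [ 0,  0, -1]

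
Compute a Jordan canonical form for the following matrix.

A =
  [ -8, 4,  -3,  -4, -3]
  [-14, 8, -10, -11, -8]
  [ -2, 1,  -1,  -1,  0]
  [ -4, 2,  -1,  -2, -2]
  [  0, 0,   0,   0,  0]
J_3(-1) ⊕ J_2(0)

The characteristic polynomial is
  det(x·I − A) = x^5 + 3*x^4 + 3*x^3 + x^2 = x^2*(x + 1)^3

Eigenvalues and multiplicities (the geometric multiplicity of λ is n − rank(A − λI), which equals the number of Jordan blocks for λ):
  λ = -1: algebraic multiplicity = 3, geometric multiplicity = 1
  λ = 0: algebraic multiplicity = 2, geometric multiplicity = 1

Determining the block sizes for each eigenvalue:
  λ = -1: one block (gm = 1), so the single block has size am = 3 → block sizes [3]
  λ = 0: one block (gm = 1), so the single block has size am = 2 → block sizes [2]

Assembling the blocks gives a Jordan form
J =
  [-1,  1,  0, 0, 0]
  [ 0, -1,  1, 0, 0]
  [ 0,  0, -1, 0, 0]
  [ 0,  0,  0, 0, 1]
  [ 0,  0,  0, 0, 0]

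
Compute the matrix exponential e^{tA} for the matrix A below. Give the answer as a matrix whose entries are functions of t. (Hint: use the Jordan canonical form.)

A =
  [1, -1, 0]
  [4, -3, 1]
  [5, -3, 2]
e^{tA} =
  [-3*t^2/2 + t + 1, t^2 - t, -t^2/2]
  [-3*t^2/2 + 4*t, t^2 - 3*t + 1, -t^2/2 + t]
  [3*t^2/2 + 5*t, -t^2 - 3*t, t^2/2 + 2*t + 1]

Strategy: write A = P · J · P⁻¹ where J is a Jordan canonical form, so e^{tA} = P · e^{tJ} · P⁻¹, and e^{tJ} can be computed block-by-block.

A has Jordan form
J =
  [0, 1, 0]
  [0, 0, 1]
  [0, 0, 0]
(up to reordering of blocks).

Per-block formulas:
  For a 3×3 Jordan block J_3(0): exp(t · J_3(0)) = e^(0t)·(I + t·N + (t^2/2)·N^2), where N is the 3×3 nilpotent shift.

After assembling e^{tJ} and conjugating by P, we get:

e^{tA} =
  [-3*t^2/2 + t + 1, t^2 - t, -t^2/2]
  [-3*t^2/2 + 4*t, t^2 - 3*t + 1, -t^2/2 + t]
  [3*t^2/2 + 5*t, -t^2 - 3*t, t^2/2 + 2*t + 1]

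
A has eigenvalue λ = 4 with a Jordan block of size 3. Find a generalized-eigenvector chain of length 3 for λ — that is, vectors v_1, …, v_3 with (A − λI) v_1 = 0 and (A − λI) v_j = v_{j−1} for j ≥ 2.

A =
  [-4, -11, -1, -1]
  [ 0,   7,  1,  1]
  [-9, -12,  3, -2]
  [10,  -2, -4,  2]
A Jordan chain for λ = 4 of length 3:
v_1 = (-6, 6, -18, 0)ᵀ
v_2 = (3, -3, 3, 12)ᵀ
v_3 = (1, -1, 0, 0)ᵀ

Let N = A − (4)·I. We want v_3 with N^3 v_3 = 0 but N^2 v_3 ≠ 0; then v_{j-1} := N · v_j for j = 3, …, 2.

Pick v_3 = (1, -1, 0, 0)ᵀ.
Then v_2 = N · v_3 = (3, -3, 3, 12)ᵀ.
Then v_1 = N · v_2 = (-6, 6, -18, 0)ᵀ.

Sanity check: (A − (4)·I) v_1 = (0, 0, 0, 0)ᵀ = 0. ✓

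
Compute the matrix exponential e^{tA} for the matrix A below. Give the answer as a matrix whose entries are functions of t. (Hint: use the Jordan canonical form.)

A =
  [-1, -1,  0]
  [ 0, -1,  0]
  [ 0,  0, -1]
e^{tA} =
  [exp(-t), -t*exp(-t), 0]
  [0, exp(-t), 0]
  [0, 0, exp(-t)]

Strategy: write A = P · J · P⁻¹ where J is a Jordan canonical form, so e^{tA} = P · e^{tJ} · P⁻¹, and e^{tJ} can be computed block-by-block.

A has Jordan form
J =
  [-1,  1,  0]
  [ 0, -1,  0]
  [ 0,  0, -1]
(up to reordering of blocks).

Per-block formulas:
  For a 1×1 block at λ = -1: exp(t · [-1]) = [e^(-1t)].
  For a 2×2 Jordan block J_2(-1): exp(t · J_2(-1)) = e^(-1t)·(I + t·N), where N is the 2×2 nilpotent shift.

After assembling e^{tJ} and conjugating by P, we get:

e^{tA} =
  [exp(-t), -t*exp(-t), 0]
  [0, exp(-t), 0]
  [0, 0, exp(-t)]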